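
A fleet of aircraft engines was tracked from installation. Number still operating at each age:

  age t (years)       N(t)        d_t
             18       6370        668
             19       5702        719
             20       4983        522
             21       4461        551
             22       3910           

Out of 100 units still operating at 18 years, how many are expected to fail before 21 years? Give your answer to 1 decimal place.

The relevant probability is 1 − 4461/6370 = 0.299686.
Expected number = 100 × 0.299686 = 30.0.

30.0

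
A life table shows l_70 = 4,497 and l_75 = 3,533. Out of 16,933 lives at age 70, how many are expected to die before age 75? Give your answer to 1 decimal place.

3629.8

The relevant probability is 1 − 3,533/4,497 = 0.214365.
Expected number = 16,933 × 0.214365 = 3629.8.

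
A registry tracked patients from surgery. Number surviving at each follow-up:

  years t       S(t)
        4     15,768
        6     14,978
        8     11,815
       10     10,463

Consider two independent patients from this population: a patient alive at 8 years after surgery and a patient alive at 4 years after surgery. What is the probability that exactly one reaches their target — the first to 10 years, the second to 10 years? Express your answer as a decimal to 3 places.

p₁ = S(10)/S(8) = 10,463/11,815 = 0.885569; p₂ = S(10)/S(4) = 10,463/15,768 = 0.663559.
P(exactly one) = p₁(1−p₂) + (1−p₁)p₂ = 0.297942 + 0.075932 = 0.373873.

0.374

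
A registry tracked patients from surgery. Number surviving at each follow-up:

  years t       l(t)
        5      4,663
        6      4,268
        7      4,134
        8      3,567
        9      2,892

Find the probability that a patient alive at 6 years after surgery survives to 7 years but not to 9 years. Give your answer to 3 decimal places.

This is the probability of reaching 7 but not 9, conditional on being alive at 6: (l(7) − l(9)) / l(6).
= (4,134 − 2,892) / 4,268 = 1,242 / 4,268 = 0.291003.

0.291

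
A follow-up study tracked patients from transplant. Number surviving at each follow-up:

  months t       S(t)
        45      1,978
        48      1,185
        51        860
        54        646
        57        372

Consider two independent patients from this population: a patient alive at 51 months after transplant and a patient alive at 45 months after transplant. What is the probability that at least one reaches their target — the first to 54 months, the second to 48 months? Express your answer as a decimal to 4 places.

0.9002

p₁ = S(54)/S(51) = 646/860 = 0.751163; p₂ = S(48)/S(45) = 1,185/1,978 = 0.599090.
P(at least one) = 1 − (1−p₁)(1−p₂) = 1 − 0.248837 × 0.400910 = 0.900239.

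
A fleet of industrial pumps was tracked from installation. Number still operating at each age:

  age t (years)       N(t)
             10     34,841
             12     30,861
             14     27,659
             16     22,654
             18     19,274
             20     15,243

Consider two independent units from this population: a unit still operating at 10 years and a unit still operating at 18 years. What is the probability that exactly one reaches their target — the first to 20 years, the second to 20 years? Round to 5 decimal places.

p₁ = N(20)/N(10) = 15,243/34,841 = 0.437502; p₂ = N(20)/N(18) = 15,243/19,274 = 0.790858.
P(exactly one) = p₁(1−p₂) + (1−p₁)p₂ = 0.091500 + 0.444856 = 0.536356.

0.53636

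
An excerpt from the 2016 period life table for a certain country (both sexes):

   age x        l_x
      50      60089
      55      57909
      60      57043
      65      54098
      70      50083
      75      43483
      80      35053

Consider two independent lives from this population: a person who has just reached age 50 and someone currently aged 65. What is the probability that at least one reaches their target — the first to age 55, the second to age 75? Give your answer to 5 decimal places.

p₁ = l_55/l_50 = 57909/60089 = 0.963720; p₂ = l_75/l_65 = 43483/54098 = 0.803782.
P(at least one) = 1 − (1−p₁)(1−p₂) = 1 − 0.036280 × 0.196218 = 0.992881.

0.99288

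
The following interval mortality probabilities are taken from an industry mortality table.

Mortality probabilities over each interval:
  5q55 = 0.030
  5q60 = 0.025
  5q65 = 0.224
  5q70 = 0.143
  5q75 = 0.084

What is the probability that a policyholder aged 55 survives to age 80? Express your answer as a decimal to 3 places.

Chaining the interval survival probabilities: (1 − 0.030) × (1 − 0.025) × (1 − 0.224) × (1 − 0.143) × (1 − 0.084).
= 0.970 × 0.975 × 0.776 × 0.857 × 0.916 = 0.576122.

0.576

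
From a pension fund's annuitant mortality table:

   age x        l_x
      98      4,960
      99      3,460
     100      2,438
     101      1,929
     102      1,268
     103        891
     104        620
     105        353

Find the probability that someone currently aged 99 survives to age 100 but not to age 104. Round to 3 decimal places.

This is the probability of reaching 100 but not 104, conditional on being alive at 99: (l_100 − l_104) / l_99.
= (2,438 − 620) / 3,460 = 1,818 / 3,460 = 0.525434.

0.525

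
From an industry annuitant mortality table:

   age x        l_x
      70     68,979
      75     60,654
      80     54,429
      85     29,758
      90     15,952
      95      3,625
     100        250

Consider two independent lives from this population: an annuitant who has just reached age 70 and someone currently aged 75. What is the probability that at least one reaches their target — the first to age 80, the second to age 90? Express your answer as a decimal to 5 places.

p₁ = l_80/l_70 = 54,429/68,979 = 0.789066; p₂ = l_90/l_75 = 15,952/60,654 = 0.263000.
P(at least one) = 1 − (1−p₁)(1−p₂) = 1 − 0.210934 × 0.737000 = 0.844542.

0.84454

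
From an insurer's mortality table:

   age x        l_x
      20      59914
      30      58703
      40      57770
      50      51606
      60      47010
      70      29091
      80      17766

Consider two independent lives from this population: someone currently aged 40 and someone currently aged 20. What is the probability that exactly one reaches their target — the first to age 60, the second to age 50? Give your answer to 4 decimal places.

p₁ = l_60/l_40 = 47010/57770 = 0.813744; p₂ = l_50/l_20 = 51606/59914 = 0.861335.
P(exactly one) = p₁(1−p₂) + (1−p₁)p₂ = 0.112838 + 0.160429 = 0.273267.

0.2733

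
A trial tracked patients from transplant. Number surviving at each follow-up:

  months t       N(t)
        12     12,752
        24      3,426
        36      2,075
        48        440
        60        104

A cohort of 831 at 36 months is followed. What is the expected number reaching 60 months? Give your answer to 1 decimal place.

The relevant probability is 104/2,075 = 0.050120.
Expected number = 831 × 0.050120 = 41.7.

41.7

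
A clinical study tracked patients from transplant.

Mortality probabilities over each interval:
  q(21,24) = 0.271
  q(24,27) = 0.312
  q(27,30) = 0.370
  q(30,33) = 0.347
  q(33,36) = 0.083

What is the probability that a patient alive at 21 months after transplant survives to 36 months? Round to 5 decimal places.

0.18921

P(survive 21→36) = (1 − 0.271) × (1 − 0.312) × (1 − 0.370) × (1 − 0.347) × (1 − 0.083).
= 0.729 × 0.688 × 0.630 × 0.653 × 0.917 = 0.189208.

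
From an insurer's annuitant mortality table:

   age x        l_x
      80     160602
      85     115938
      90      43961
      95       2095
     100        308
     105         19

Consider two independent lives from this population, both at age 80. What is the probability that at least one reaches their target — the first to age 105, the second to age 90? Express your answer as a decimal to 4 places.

p₁ = l_105/l_80 = 19/160602 = 0.000118; p₂ = l_90/l_80 = 43961/160602 = 0.273726.
P(at least one) = 1 − (1−p₁)(1−p₂) = 1 − 0.999882 × 0.726274 = 0.273812.

0.2738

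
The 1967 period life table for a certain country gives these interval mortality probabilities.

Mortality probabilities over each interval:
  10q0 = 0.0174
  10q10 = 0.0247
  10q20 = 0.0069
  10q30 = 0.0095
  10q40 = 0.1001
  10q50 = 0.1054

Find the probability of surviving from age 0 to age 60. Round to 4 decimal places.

0.7589

Survival from 0 to 60 is the product of surviving each interval: (1 − 0.0174) × (1 − 0.0247) × (1 − 0.0069) × (1 − 0.0095) × (1 − 0.1001) × (1 − 0.1054).
= 0.9826 × 0.9753 × 0.9931 × 0.9905 × 0.8999 × 0.8946 = 0.758902.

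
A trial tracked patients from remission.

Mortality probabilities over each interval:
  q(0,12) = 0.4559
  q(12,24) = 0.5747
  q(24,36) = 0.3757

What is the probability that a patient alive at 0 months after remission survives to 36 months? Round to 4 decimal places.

The overall survival probability is (1 − 0.4559) × (1 − 0.5747) × (1 − 0.3757).
= 0.5441 × 0.4253 × 0.6243 = 0.144467.

0.1445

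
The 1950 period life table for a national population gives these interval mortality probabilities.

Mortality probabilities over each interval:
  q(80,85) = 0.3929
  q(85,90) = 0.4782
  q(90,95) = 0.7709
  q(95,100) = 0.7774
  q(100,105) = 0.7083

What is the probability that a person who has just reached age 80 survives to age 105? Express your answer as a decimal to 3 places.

The overall survival probability is (1 − 0.3929) × (1 − 0.4782) × (1 − 0.7709) × (1 − 0.7774) × (1 − 0.7083).
= 0.6071 × 0.5218 × 0.2291 × 0.2226 × 0.2917 = 0.004712.

0.005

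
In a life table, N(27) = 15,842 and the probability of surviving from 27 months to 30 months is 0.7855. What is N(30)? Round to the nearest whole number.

12444

N(30) = N(27) × p = 15,842 × 0.7855 = 12444.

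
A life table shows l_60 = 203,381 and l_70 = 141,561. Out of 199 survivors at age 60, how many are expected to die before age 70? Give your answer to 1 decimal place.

60.5

The relevant probability is 1 − 141,561/203,381 = 0.303962.
Expected number = 199 × 0.303962 = 60.5.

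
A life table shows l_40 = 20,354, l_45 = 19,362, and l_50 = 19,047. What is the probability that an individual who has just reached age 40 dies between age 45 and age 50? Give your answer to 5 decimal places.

We want 5|5q40 = (l_45 − l_50)/l_40.
This is the probability of reaching 45 but not 50, conditional on being alive at 40: (l_45 − l_50) / l_40.
= (19,362 − 19,047) / 20,354 = 315 / 20,354 = 0.015476.

0.01548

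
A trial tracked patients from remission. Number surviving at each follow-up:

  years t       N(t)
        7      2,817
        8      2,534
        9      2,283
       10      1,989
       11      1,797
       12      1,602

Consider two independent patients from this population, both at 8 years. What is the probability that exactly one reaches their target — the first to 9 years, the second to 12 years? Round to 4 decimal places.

0.3940

p₁ = N(9)/N(8) = 2,283/2,534 = 0.900947; p₂ = N(12)/N(8) = 1,602/2,534 = 0.632202.
P(exactly one) = p₁(1−p₂) + (1−p₁)p₂ = 0.331367 + 0.062622 = 0.393988.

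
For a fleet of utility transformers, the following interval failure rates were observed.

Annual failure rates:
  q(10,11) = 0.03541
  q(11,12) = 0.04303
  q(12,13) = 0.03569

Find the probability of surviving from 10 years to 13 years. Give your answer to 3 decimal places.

P(survive 10→13) = (1 − 0.03541) × (1 − 0.04303) × (1 − 0.03569).
= 0.96459 × 0.95697 × 0.96431 = 0.890139.

0.890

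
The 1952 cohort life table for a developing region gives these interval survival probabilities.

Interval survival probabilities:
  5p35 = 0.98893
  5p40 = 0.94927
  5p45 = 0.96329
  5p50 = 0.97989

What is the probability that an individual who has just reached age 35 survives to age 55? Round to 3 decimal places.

Chaining the interval survival probabilities: 0.98893 × 0.94927 × 0.96329 × 0.97989.
= 0.886114.

0.886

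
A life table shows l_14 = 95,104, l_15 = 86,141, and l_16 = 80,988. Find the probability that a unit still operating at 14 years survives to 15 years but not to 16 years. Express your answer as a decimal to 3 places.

This is the probability of reaching 15 but not 16, conditional on being operational at 14: (l_15 − l_16) / l_14.
= (86,141 − 80,988) / 95,104 = 5,153 / 95,104 = 0.054183.

0.054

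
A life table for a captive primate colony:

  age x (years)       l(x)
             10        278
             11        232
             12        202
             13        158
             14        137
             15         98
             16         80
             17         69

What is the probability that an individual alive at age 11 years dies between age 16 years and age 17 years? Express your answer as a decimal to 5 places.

This is the probability of reaching 16 but not 17, conditional on being alive at 11: (l(16) − l(17)) / l(11).
= (80 − 69) / 232 = 11 / 232 = 0.047414.

0.04741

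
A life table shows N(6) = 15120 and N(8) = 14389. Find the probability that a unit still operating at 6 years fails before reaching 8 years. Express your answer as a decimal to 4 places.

0.0483

P(fail before 8 | operational at 6) = 1 − N(8)/N(6) = 1 − 14389/15120 = (731)/15120 = 0.048347.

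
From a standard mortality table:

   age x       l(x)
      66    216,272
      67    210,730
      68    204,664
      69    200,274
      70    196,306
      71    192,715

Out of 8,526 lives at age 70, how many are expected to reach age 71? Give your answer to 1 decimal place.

8370.0

The relevant probability is 192,715/196,306 = 0.981707.
Expected number = 8,526 × 0.981707 = 8370.0.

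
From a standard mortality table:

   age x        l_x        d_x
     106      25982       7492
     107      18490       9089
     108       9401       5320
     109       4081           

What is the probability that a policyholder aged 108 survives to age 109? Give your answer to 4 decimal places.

0.4341

We want 1p108 = l_109/l_108.
The conditional survival probability is l_109/l_108 = 4081/9401 = 0.434103.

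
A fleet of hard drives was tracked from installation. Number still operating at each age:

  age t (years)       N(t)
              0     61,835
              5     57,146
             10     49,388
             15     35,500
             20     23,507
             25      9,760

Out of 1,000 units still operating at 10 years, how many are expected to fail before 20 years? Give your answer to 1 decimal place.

524.0

The relevant probability is 1 − 23,507/49,388 = 0.524034.
Expected number = 1,000 × 0.524034 = 524.0.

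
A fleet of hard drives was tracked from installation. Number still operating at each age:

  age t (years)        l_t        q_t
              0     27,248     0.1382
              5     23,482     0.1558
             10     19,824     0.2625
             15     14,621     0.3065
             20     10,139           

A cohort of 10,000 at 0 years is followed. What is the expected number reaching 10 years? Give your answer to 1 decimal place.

The relevant probability is 19,824/27,248 = 0.727540.
Expected number = 10,000 × 0.727540 = 7275.4.

7275.4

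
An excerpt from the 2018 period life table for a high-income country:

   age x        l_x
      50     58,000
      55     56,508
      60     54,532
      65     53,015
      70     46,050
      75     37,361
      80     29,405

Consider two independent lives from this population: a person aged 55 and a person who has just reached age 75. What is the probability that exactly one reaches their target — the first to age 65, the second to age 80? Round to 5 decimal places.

p₁ = l_65/l_55 = 53,015/56,508 = 0.938186; p₂ = l_80/l_75 = 29,405/37,361 = 0.787051.
P(exactly one) = p₁(1−p₂) + (1−p₁)p₂ = 0.199786 + 0.048651 = 0.248437.

0.24844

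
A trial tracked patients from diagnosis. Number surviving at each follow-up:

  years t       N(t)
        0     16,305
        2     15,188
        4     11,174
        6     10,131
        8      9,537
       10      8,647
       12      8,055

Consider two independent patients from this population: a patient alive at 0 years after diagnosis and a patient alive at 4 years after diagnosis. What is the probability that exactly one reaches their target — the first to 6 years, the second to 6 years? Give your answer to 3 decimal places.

p₁ = N(6)/N(0) = 10,131/16,305 = 0.621343; p₂ = N(6)/N(4) = 10,131/11,174 = 0.906658.
P(exactly one) = p₁(1−p₂) + (1−p₁)p₂ = 0.057997 + 0.343312 = 0.401310.

0.401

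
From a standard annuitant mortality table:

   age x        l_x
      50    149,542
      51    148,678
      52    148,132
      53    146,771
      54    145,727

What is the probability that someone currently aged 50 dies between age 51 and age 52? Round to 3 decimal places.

We want 1|1q50 = (l_51 − l_52)/l_50.
This is the probability of reaching 51 but not 52, conditional on being alive at 50: (l_51 − l_52) / l_50.
= (148,678 − 148,132) / 149,542 = 546 / 149,542 = 0.003651.

0.004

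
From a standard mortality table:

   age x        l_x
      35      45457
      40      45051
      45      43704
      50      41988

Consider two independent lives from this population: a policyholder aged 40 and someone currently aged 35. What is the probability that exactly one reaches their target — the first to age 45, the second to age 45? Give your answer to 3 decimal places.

0.066

p₁ = l_45/l_40 = 43704/45051 = 0.970101; p₂ = l_45/l_35 = 43704/45457 = 0.961436.
P(exactly one) = p₁(1−p₂) + (1−p₁)p₂ = 0.037411 + 0.028746 = 0.066157.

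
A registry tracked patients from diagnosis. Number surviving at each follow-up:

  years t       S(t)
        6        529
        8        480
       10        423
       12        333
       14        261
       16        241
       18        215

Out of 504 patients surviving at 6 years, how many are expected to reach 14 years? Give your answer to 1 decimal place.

The relevant probability is 261/529 = 0.493384.
Expected number = 504 × 0.493384 = 248.7.

248.7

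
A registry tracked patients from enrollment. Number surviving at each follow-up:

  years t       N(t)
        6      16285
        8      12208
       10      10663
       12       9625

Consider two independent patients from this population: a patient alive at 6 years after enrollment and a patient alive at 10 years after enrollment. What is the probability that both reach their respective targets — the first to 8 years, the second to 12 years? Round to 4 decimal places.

p₁ = N(8)/N(6) = 12208/16285 = 0.749647; p₂ = N(12)/N(10) = 9625/10663 = 0.902654.
P(both) = p₁ × p₂ = 0.749647 × 0.902654 = 0.676672.

0.6767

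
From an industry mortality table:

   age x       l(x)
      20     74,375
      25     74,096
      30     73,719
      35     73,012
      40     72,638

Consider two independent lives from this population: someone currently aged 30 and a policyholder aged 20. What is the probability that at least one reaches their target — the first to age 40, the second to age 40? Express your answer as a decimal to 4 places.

p₁ = l(40)/l(30) = 72,638/73,719 = 0.985336; p₂ = l(40)/l(20) = 72,638/74,375 = 0.976645.
P(at least one) = 1 − (1−p₁)(1−p₂) = 1 − 0.014664 × 0.023355 = 0.999658.

0.9997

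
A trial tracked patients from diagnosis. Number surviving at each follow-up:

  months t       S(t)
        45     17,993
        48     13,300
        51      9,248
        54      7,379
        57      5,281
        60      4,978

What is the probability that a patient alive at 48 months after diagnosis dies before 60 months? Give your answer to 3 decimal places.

0.626

P(die before 60 | alive at 48) = 1 − S(60)/S(48) = 1 − 4,978/13,300 = (8,322)/13,300 = 0.625714.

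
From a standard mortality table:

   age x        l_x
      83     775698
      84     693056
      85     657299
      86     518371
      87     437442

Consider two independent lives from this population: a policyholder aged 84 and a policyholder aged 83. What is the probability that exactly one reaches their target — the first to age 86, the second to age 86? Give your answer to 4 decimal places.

p₁ = l_86/l_84 = 518371/693056 = 0.747950; p₂ = l_86/l_83 = 518371/775698 = 0.668264.
P(exactly one) = p₁(1−p₂) + (1−p₁)p₂ = 0.248122 + 0.168436 = 0.416558.

0.4166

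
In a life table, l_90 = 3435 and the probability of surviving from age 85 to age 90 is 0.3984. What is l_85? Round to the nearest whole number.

l_85 = l_90 / p = 3435 / 0.3984 = 8622.

8622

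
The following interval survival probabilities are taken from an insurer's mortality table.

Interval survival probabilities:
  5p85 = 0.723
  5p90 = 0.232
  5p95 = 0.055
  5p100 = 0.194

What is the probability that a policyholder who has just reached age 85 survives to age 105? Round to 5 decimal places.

0.00179

The overall survival probability is 0.723 × 0.232 × 0.055 × 0.194.
= 0.001790.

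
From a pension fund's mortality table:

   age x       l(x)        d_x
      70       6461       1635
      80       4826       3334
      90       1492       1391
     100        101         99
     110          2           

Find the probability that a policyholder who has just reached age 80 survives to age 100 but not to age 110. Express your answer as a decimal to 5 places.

This is the probability of reaching 100 but not 110, conditional on being alive at 80: (l(100) − l(110)) / l(80).
= (101 − 2) / 4826 = 99 / 4826 = 0.020514.

0.02051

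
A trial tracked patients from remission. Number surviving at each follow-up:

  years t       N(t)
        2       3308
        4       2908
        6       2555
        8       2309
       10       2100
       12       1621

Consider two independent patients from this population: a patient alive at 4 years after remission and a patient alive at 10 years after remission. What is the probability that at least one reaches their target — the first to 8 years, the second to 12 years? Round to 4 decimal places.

0.9530

p₁ = N(8)/N(4) = 2309/2908 = 0.794017; p₂ = N(12)/N(10) = 1621/2100 = 0.771905.
P(at least one) = 1 − (1−p₁)(1−p₂) = 1 − 0.205983 × 0.228095 = 0.953016.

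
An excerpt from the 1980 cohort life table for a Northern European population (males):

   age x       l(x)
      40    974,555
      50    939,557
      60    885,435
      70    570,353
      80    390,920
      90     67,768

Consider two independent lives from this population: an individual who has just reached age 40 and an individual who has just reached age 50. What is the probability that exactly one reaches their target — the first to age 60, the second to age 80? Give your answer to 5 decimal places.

p₁ = l(60)/l(40) = 885,435/974,555 = 0.908553; p₂ = l(80)/l(50) = 390,920/939,557 = 0.416068.
P(exactly one) = p₁(1−p₂) + (1−p₁)p₂ = 0.530533 + 0.038048 = 0.568581.

0.56858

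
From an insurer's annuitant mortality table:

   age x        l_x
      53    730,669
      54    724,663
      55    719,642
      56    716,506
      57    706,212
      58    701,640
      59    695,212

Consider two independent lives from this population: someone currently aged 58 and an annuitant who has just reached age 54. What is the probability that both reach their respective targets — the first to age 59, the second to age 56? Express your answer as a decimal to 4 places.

p₁ = l_59/l_58 = 695,212/701,640 = 0.990839; p₂ = l_56/l_54 = 716,506/724,663 = 0.988744.
P(both) = p₁ × p₂ = 0.990839 × 0.988744 = 0.979686.

0.9797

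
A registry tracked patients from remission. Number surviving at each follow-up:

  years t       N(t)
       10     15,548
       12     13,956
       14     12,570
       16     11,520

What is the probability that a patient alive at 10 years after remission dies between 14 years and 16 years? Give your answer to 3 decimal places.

This is the probability of reaching 14 but not 16, conditional on being alive at 10: (N(14) − N(16)) / N(10).
= (12,570 − 11,520) / 15,548 = 1,050 / 15,548 = 0.067533.

0.068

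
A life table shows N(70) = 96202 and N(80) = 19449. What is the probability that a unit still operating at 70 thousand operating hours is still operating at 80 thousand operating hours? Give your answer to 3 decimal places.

The conditional survival probability is N(80)/N(70) = 19449/96202 = 0.202168.

0.202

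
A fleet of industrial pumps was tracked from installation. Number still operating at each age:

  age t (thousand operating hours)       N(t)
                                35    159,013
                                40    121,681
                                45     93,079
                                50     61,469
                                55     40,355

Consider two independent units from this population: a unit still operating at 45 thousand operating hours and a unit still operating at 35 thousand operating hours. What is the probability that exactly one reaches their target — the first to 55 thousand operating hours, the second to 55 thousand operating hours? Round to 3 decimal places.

p₁ = N(55)/N(45) = 40,355/93,079 = 0.433556; p₂ = N(55)/N(35) = 40,355/159,013 = 0.253784.
P(exactly one) = p₁(1−p₂) + (1−p₁)p₂ = 0.323526 + 0.143754 = 0.467281.

0.467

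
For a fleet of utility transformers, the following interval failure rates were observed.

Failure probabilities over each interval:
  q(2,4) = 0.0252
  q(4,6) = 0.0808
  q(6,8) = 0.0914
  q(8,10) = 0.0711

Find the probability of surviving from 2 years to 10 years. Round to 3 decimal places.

0.756

P(survive 2→10) = (1 − 0.0252) × (1 − 0.0808) × (1 − 0.0914) × (1 − 0.0711).
= 0.9748 × 0.9192 × 0.9086 × 0.9289 = 0.756253.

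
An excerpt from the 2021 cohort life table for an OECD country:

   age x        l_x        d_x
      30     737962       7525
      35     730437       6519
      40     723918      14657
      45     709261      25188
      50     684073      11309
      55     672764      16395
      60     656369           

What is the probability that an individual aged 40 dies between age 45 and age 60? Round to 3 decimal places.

We want 5|15q40 = (l_45 − l_60)/l_40.
This is the probability of reaching 45 but not 60, conditional on being alive at 40: (l_45 − l_60) / l_40.
= (709261 − 656369) / 723918 = 52892 / 723918 = 0.073064.

0.073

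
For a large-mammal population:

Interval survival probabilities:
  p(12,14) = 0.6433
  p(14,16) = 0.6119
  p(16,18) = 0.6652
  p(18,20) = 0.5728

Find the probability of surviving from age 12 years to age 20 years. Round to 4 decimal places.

0.1500

The overall survival probability is 0.6433 × 0.6119 × 0.6652 × 0.5728.
= 0.149985.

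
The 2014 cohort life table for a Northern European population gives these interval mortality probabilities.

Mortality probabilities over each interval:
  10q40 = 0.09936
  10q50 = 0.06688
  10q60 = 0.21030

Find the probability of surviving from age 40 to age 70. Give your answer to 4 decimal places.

0.6637

Survival from 40 to 70 is the product of surviving each interval: (1 − 0.09936) × (1 − 0.06688) × (1 − 0.21030).
= 0.90064 × 0.93312 × 0.78970 = 0.663668.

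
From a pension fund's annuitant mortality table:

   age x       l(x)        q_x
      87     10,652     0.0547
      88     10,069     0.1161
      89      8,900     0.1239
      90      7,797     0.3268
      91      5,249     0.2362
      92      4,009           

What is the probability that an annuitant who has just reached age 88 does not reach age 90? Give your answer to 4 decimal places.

P(die before 90 | alive at 88) = 1 − l(90)/l(88) = 1 − 7,797/10,069 = (2,272)/10,069 = 0.225643.

0.2256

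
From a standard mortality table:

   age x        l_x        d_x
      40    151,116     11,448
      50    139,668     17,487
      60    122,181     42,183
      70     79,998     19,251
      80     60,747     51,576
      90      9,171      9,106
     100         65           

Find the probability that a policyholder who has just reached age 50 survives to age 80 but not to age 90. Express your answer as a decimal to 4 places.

0.3693

We want 30|10q50 = (l_80 − l_90)/l_50.
This is the probability of reaching 80 but not 90, conditional on being alive at 50: (l_80 − l_90) / l_50.
= (60,747 − 9,171) / 139,668 = 51,576 / 139,668 = 0.369276.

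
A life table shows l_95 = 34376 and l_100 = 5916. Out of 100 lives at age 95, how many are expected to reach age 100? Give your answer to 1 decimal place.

The relevant probability is 5916/34376 = 0.172097.
Expected number = 100 × 0.172097 = 17.2.

17.2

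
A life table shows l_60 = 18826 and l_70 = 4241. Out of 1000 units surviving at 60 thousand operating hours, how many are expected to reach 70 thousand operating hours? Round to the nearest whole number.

The relevant probability is 4241/18826 = 0.225274.
Expected number = 1000 × 0.225274 = 225.

225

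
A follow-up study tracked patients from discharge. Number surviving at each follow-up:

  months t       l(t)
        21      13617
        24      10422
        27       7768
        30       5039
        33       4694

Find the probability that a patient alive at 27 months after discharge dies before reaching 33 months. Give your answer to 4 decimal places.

0.3957

P(die before 33 | alive at 27) = 1 − l(33)/l(27) = 1 − 4694/7768 = (3074)/7768 = 0.395726.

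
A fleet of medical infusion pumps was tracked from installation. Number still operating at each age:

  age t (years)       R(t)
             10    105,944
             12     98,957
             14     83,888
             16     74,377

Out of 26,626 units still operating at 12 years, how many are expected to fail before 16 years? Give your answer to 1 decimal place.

6613.7

The relevant probability is 1 − 74,377/98,957 = 0.248391.
Expected number = 26,626 × 0.248391 = 6613.7.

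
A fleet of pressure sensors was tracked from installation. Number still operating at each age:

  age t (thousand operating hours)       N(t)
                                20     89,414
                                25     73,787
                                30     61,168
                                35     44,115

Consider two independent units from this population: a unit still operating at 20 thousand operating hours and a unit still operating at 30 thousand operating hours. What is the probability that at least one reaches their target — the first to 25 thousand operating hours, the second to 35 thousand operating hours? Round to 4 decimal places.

p₁ = N(25)/N(20) = 73,787/89,414 = 0.825229; p₂ = N(35)/N(30) = 44,115/61,168 = 0.721210.
P(at least one) = 1 − (1−p₁)(1−p₂) = 1 − 0.174771 × 0.278790 = 0.951276.

0.9513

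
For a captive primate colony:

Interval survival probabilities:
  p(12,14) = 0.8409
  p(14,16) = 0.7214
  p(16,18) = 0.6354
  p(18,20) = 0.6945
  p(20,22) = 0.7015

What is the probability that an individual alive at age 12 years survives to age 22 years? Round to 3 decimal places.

0.188

P(survive 12→22) = 0.8409 × 0.7214 × 0.6354 × 0.6945 × 0.7015.
= 0.187788.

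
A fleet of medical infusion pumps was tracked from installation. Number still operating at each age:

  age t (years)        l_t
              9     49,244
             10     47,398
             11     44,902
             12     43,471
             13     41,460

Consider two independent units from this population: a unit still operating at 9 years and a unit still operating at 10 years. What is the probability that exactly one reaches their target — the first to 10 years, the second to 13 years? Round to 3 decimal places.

0.153

p₁ = l_10/l_9 = 47,398/49,244 = 0.962513; p₂ = l_13/l_10 = 41,460/47,398 = 0.874720.
P(exactly one) = p₁(1−p₂) + (1−p₁)p₂ = 0.120584 + 0.032791 = 0.153374.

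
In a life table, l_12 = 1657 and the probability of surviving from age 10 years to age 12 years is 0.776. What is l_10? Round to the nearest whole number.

l_10 = l_12 / p = 1657 / 0.776 = 2135.

2135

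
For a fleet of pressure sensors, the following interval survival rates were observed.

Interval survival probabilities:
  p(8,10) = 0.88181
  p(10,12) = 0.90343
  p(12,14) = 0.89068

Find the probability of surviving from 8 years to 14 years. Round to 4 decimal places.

The overall survival probability is 0.88181 × 0.90343 × 0.89068.
= 0.709563.

0.7096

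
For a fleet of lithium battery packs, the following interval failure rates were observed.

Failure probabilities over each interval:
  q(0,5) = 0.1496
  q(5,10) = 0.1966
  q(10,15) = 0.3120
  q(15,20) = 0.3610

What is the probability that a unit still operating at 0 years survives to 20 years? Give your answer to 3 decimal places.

0.300

Survival from 0 to 20 is the product of surviving each interval: (1 − 0.1496) × (1 − 0.1966) × (1 − 0.3120) × (1 − 0.3610).
= 0.8504 × 0.8034 × 0.6880 × 0.6390 = 0.300362.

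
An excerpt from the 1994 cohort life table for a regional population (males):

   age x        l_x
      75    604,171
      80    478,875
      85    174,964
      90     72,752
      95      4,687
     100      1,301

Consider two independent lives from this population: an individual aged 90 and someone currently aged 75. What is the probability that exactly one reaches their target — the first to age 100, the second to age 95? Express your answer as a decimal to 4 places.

p₁ = l_100/l_90 = 1,301/72,752 = 0.017883; p₂ = l_95/l_75 = 4,687/604,171 = 0.007758.
P(exactly one) = p₁(1−p₂) + (1−p₁)p₂ = 0.017744 + 0.007619 = 0.025364.

0.0254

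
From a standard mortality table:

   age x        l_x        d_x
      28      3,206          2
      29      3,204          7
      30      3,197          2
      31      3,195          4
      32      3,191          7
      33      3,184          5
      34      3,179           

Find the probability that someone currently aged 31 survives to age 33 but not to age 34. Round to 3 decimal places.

0.002

We want 2|1q31 = (l_33 − l_34)/l_31.
This is the probability of reaching 33 but not 34, conditional on being alive at 31: (l_33 − l_34) / l_31.
= (3,184 − 3,179) / 3,195 = 5 / 3,195 = 0.001565.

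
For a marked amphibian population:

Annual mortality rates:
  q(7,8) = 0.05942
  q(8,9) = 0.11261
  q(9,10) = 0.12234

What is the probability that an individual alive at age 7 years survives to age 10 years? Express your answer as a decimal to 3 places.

Chaining the interval survival probabilities: (1 − 0.05942) × (1 − 0.11261) × (1 − 0.12234).
= 0.94058 × 0.88739 × 0.87766 = 0.732549.

0.733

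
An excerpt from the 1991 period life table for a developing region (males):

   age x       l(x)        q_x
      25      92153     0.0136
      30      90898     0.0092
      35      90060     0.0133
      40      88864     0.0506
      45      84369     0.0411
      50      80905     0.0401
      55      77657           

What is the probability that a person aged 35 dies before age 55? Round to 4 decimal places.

P(die before 55 | alive at 35) = 1 − l(55)/l(35) = 1 − 77657/90060 = (12403)/90060 = 0.137719.

0.1377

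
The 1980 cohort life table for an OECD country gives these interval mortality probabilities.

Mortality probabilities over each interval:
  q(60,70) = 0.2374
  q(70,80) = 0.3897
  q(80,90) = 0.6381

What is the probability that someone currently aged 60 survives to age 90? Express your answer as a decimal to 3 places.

0.168

P(survive 60→90) = (1 − 0.2374) × (1 − 0.3897) × (1 − 0.6381).
= 0.7626 × 0.6103 × 0.3619 = 0.168434.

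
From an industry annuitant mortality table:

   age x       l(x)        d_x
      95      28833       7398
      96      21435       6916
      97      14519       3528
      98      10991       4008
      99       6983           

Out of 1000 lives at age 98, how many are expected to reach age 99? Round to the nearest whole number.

635

The relevant probability is 6983/10991 = 0.635338.
Expected number = 1000 × 0.635338 = 635.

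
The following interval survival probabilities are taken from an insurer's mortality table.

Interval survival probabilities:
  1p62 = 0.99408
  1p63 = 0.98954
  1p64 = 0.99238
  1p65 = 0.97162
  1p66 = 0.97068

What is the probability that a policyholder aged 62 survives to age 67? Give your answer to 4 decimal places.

Chaining the interval survival probabilities: 0.99408 × 0.98954 × 0.99238 × 0.97162 × 0.97068.
= 0.920673.

0.9207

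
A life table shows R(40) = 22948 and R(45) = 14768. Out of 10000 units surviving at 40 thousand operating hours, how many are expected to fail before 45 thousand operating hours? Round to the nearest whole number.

3565

The relevant probability is 1 − 14768/22948 = 0.356458.
Expected number = 10000 × 0.356458 = 3565.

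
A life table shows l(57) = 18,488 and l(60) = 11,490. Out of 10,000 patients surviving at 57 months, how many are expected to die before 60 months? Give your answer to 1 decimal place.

The relevant probability is 1 − 11,490/18,488 = 0.378516.
Expected number = 10,000 × 0.378516 = 3785.2.

3785.2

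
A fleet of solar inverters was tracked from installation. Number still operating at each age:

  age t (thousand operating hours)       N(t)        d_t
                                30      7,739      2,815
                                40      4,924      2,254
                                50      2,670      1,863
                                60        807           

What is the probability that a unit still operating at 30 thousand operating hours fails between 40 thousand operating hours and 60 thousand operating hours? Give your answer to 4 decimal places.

0.5320

This is the probability of reaching 40 but not 60, conditional on being operational at 30: (N(40) − N(60)) / N(30).
= (4,924 − 807) / 7,739 = 4,117 / 7,739 = 0.531981.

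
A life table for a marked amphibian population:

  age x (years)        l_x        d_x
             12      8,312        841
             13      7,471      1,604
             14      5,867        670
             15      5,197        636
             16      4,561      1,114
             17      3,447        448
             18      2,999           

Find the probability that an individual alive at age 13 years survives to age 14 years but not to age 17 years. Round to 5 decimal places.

0.32392

This is the probability of reaching 14 but not 17, conditional on being alive at 13: (l_14 − l_17) / l_13.
= (5,867 − 3,447) / 7,471 = 2,420 / 7,471 = 0.323919.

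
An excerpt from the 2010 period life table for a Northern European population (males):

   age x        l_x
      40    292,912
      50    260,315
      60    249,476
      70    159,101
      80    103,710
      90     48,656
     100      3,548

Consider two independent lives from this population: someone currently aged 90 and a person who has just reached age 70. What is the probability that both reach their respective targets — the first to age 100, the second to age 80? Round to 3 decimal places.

p₁ = l_100/l_90 = 3,548/48,656 = 0.072920; p₂ = l_80/l_70 = 103,710/159,101 = 0.651850.
P(both) = p₁ × p₂ = 0.072920 × 0.651850 = 0.047533.

0.048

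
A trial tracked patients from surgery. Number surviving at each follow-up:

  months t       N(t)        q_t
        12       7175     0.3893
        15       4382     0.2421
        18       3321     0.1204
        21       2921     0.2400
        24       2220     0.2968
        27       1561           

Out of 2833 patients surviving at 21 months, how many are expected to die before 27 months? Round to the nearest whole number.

The relevant probability is 1 − 1561/2921 = 0.465594.
Expected number = 2833 × 0.465594 = 1319.

1319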